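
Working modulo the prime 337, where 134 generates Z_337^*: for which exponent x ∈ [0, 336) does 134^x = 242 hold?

Baby-step giant-step with m = ceil(sqrt(336)) = 19.
Baby table (134^j mod 337 for j=0..18):
  0:1  1:134  2:95  3:261  4:263  5:194  6:47  7:232
  8:84  9:135  10:229  11:19  12:187  13:120  14:241  15:279
  16:316  17:219  18:27
Giant step factor: 134^(-19) ≡ 53 (mod 337).
Scan 242·53^i mod 337 for i = 0, 1, …:
  i=0: 242   i=1: 20   i=2: 49   i=3: 238
  i=4: 145   i=5: 271   i=6: 209   i=7: 293
  i=8: 27
Match at i=8, j=18: x = 8·19 + 18 = 170.

170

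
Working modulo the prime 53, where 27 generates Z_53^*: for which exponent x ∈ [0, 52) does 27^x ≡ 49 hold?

24

Successive powers of 27 modulo 53:
  27^0=1  27^1=27  27^2=40  27^3=20  27^4=10  27^5=5
  27^6=29  27^7=41  27^8=47  27^9=50  27^10=25  27^11=39
  27^12=46  27^13=23  27^14=38  27^15=19  27^16=36  27^17=18
  27^18=9  27^19=31  27^20=42  27^21=21  27^22=37  27^23=45
  27^24=49
So 27^24 ≡ 49 (mod 53), giving x = 24.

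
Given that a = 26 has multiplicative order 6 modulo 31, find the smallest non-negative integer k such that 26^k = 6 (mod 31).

5

Successive powers of 26 modulo 31:
  26^0=1  26^1=26  26^2=25  26^3=30  26^4=5  26^5=6
So 26^5 ≡ 6 (mod 31), giving k = 5.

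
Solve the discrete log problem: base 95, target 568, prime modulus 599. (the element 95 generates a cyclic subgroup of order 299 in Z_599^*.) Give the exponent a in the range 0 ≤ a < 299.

170

Baby-step giant-step with m = ceil(sqrt(299)) = 18.
Baby table (95^j mod 599 for j=0..17):
  0:1  1:95  2:40  3:206  4:402  5:453  6:506  7:150
  8:473  9:10  10:351  11:400  12:263  13:426  14:337  15:268
  16:302  17:537
Giant step factor: 95^(-18) ≡ 6 (mod 599).
Scan 568·6^i mod 599 for i = 0, 1, …:
  i=0: 568   i=1: 413   i=2: 82   i=3: 492
  i=4: 556   i=5: 341   i=6: 249   i=7: 296
  i=8: 578   i=9: 473
Match at i=9, j=8: a = 9·18 + 8 = 170.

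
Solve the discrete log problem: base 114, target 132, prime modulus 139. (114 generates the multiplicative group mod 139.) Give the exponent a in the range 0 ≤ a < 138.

Baby-step giant-step with m = ceil(sqrt(138)) = 12.
Baby table (114^j mod 139 for j=0..11):
  0:1  1:114  2:69  3:82  4:35  5:98  6:52  7:90
  8:113  9:94  10:13  11:92
Giant step factor: 114^(-12) ≡ 64 (mod 139).
Scan 132·64^i mod 139 for i = 0, 1, …:
  i=0: 132   i=1: 108   i=2: 101   i=3: 70
  i=4: 32   i=5: 102   i=6: 134   i=7: 97
  i=8: 92
Match at i=8, j=11: a = 8·12 + 11 = 107.

107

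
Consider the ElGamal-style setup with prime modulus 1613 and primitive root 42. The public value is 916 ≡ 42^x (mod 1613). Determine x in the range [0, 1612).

Baby-step giant-step with m = ceil(sqrt(1612)) = 41.
Baby table (42^j mod 1613 for j=0..40):
  0:1  1:42  2:151  3:1503  4:219  5:1133  6:809  7:105
  8:1184  9:1338  10:1354  11:413  12:1216  13:1069  14:1347  15:119
  16:159  17:226  18:1427  19:253  20:948  21:1104  22:1204  23:565
  24:1148  25:1439  26:757  27:1147  28:1397  29:606  30:1257  31:1178
  32:1086  33:448  34:1073  35:1515  36:723  37:1332  38:1102  39:1120
  40:263
Giant step factor: 42^(-41) ≡ 79 (mod 1613).
Scan 916·79^i mod 1613 for i = 0, 1, …:
  i=0: 916   i=1: 1392   i=2: 284   i=3: 1467
  i=4: 1370   i=5: 159
Match at i=5, j=16: x = 5·41 + 16 = 221.

221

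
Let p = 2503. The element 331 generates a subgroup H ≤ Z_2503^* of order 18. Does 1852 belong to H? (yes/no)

yes

⟨331⟩ has order 18; its elements mod 2503 are {1, 223, 320, 331, 571, 651, 794, 1226, 1227, 1276, 1277, 1709, 1852, 1932, 2172, 2183, 2280, 2502}.
1852 is in this set.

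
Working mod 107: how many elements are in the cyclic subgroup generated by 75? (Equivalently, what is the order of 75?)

53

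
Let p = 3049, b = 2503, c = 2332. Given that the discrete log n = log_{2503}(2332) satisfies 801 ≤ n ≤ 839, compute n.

807

Compute 2503^801 mod 3049 = 2499, then multiply by 2503 repeatedly:
  2503^801=2499  2503^802=1498  2503^803=2273  2503^804=2934  2503^805=1810
  2503^806=2665  2503^807=2332
Found 2332 at exponent 807.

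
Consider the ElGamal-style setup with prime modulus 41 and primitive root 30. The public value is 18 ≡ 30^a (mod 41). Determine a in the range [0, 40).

32

Successive powers of 30 modulo 41:
  30^0=1  30^1=30  30^2=39  30^3=22  30^4=4  30^5=38
  30^6=33  30^7=6  30^8=16  30^9=29  30^10=9  30^11=24
  30^12=23  30^13=34  30^14=36  30^15=14  30^16=10  30^17=13
  30^18=21  30^19=15  30^20=40  30^21=11  30^22=2  30^23=19
  30^24=37  30^25=3  30^26=8  30^27=35  30^28=25  30^29=12
  30^30=32  30^31=17  30^32=18
So 30^32 ≡ 18 (mod 41), giving a = 32.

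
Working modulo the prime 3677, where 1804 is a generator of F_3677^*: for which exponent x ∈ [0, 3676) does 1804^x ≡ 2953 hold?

Baby-step giant-step with m = ceil(sqrt(3676)) = 61.
Baby table (1804^j mod 3677 for j=0..60):
  0:1  1:1804  2:271  3:3520  4:3578  5:1577  6:2587  7:835
  8:2447  9:1988  10:1277  11:1906  12:429  13:1746  14:2272  15:2510
  16:1653  17:3642  18:3046  19:1546  20:1818  21:3465  22:3637  23:1380
  24:191  25:2603  26:283  27:3106  28:3153  29:3370  30:1399  31:1374
  32:398  33:977  34:1225  35:23  36:1045  37:2556  38:66  39:1400
  40:3178  41:669  42:820  43:1126  44:1600  45:3632  46:3391  47:2513
  48:3388  49:778  50:2575  51:1249  52:2872  53:195  54:2465  55:1367
  56:2478  57:2757  58:2324  59:716  60:1037
Giant step factor: 1804^(-61) ≡ 2798 (mod 3677).
Scan 2953·2798^i mod 3677 for i = 0, 1, …:
  i=0: 2953   i=1: 275   i=2: 957   i=3: 830
  i=4: 2153   i=5: 1168   i=6: 2888   i=7: 2255
  i=8: 3435   i=9: 3129     …   i=43: 1685
  i=44: 716
Match at i=44, j=59: x = 44·61 + 59 = 2743.

2743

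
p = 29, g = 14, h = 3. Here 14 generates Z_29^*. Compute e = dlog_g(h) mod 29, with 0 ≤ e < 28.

9

Successive powers of 14 modulo 29:
  14^0=1  14^1=14  14^2=22  14^3=18  14^4=20  14^5=19
  14^6=5  14^7=12  14^8=23  14^9=3
So 14^9 ≡ 3 (mod 29), giving e = 9.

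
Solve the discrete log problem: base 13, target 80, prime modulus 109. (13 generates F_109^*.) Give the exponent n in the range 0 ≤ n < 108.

Baby-step giant-step with m = ceil(sqrt(108)) = 11.
Baby table (13^j mod 109 for j=0..10):
  0:1  1:13  2:60  3:17  4:3  5:39  6:71  7:51
  8:9  9:8  10:104
Giant step factor: 13^(-11) ≡ 57 (mod 109).
Scan 80·57^i mod 109 for i = 0, 1, …:
  i=0: 80   i=1: 91   i=2: 64   i=3: 51
Match at i=3, j=7: n = 3·11 + 7 = 40.

40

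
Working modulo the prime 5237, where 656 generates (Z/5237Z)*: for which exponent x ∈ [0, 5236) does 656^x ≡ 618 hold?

4651

Baby-step giant-step with m = ceil(sqrt(5236)) = 73.
Baby table (656^j mod 5237 for j=0..72):
  0:1  1:656  2:902  3:5168  4:1869  5:606  6:4761  7:1964
  8:82  9:1422  10:646  11:4816  12:1385  13:2559  14:2864  15:3938
  16:1487  17:1390  18:602  19:2137  20:3593  21:358  22:4420  23:3459
  24:1483  25:4003  26:2231  27:2413  28:1354  29:3171  30:1087  31:840
  32:1155  33:3552  34:4884  35:4097  36:1051  37:3409  38:105  39:799
  40:444  41:3229  42:2476  43:786  44:2390  45:1977  46:3373  47:2674
  48:4986  49:2928  50:4026  51:1608  52:2211  53:5004  54:4262  55:4551
  56:366  57:4431  58:201  59:931  60:3244  61:1842  62:3842  63:1355
  64:3827  65:1989  66:771  67:3024  68:4158  69:4408  70:824  71:1133
  72:4831
Giant step factor: 656^(-73) ≡ 2357 (mod 5237).
Scan 618·2357^i mod 5237 for i = 0, 1, …:
  i=0: 618   i=1: 740   i=2: 259   i=3: 2971
  i=4: 778   i=5: 796   i=6: 1326   i=7: 4130
  i=8: 4064   i=9: 375     …   i=62: 332
  i=63: 2211
Match at i=63, j=52: x = 63·73 + 52 = 4651.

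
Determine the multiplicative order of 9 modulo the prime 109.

27

The order of 9 must divide p − 1 = 108 = 2^2 · 3^3.
Divisors: 1, 2, 3, 4, 6, 9, 12, 18, 27, 36, 54, 108.
Check each in increasing order: 9^1 ≡ 9;  9^2 ≡ 81;  9^3 ≡ 75;  9^4 ≡ 21;  9^6 ≡ 66;  9^9 ≡ 45;  9^12 ≡ 105;  9^18 ≡ 63;  9^27 ≡ 1.
Smallest exponent giving 1 is 27.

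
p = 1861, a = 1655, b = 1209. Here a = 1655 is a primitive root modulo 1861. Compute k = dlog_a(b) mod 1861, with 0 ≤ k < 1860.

Baby-step giant-step with m = ceil(sqrt(1860)) = 44.
Baby table (1655^j mod 1861 for j=0..43):
  0:1  1:1655  2:1494  3:1162  4:697  5:1576  6:1019  7:379
  8:88  9:482  10:1202  11:1762  12:1784  13:974  14:344  15:1715
  16:300  17:1474  18:1560  19:593  20:668  21:106  22:496  23:179
  24:346  25:1303  26:1427  27:76  28:1093  29:23  30:845  31:864
  32:672  33:1143  34:889  35:1105  36:1273  37:163  38:1781  39:1592
  40:1445  41:90  42:70  43:468
Giant step factor: 1655^(-44) ≡ 363 (mod 1861).
Scan 1209·363^i mod 1861 for i = 0, 1, …:
  i=0: 1209   i=1: 1532   i=2: 1538   i=3: 1855
  i=4: 1544   i=5: 311   i=6: 1233   i=7: 939
  i=8: 294   i=9: 645   i=10: 1510   i=11: 996
  i=12: 514   i=13: 482
Match at i=13, j=9: k = 13·44 + 9 = 581.

581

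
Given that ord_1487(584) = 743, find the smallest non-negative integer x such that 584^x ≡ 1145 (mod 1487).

Baby-step giant-step with m = ceil(sqrt(743)) = 28.
Baby table (584^j mod 1487 for j=0..27):
  0:1  1:584  2:533  3:489  4:72  5:412  6:1201  7:1007
  8:723  9:1411  10:226  11:1128  12:11  13:476  14:1402  15:918
  16:792  17:71  18:1315  19:668  20:518  21:651  22:999  23:512
  24:121  25:775  26:552  27:1176
Giant step factor: 584^(-28) ≡ 1225 (mod 1487).
Scan 1145·1225^i mod 1487 for i = 0, 1, …:
  i=0: 1145   i=1: 384   i=2: 508   i=3: 734
  i=4: 1002   i=5: 675   i=6: 103   i=7: 1267
  i=8: 1134   i=9: 292   i=10: 820   i=11: 775
Match at i=11, j=25: x = 11·28 + 25 = 333.

333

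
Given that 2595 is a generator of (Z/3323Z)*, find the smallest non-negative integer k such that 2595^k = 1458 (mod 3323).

2675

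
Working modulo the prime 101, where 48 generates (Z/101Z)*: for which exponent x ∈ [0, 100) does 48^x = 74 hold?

9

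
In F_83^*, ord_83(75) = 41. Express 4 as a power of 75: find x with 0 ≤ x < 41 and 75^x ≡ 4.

28

Successive powers of 75 modulo 83:
  75^0=1  75^1=75  75^2=64  75^3=69  75^4=29  75^5=17
  75^6=30  75^7=9  75^8=11  75^9=78  75^10=40  75^11=12
  75^12=70  75^13=21  75^14=81  75^15=16  75^16=38  75^17=28
  75^18=25  75^19=49  75^20=23  75^21=65  75^22=61  75^23=10
  75^24=3  75^25=59  75^26=26  75^27=41  75^28=4
So 75^28 ≡ 4 (mod 83), giving x = 28.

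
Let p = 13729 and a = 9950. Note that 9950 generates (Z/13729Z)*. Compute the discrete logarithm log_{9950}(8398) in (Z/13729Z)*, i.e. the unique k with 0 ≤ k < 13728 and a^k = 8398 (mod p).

6553

Baby-step giant-step with m = ceil(sqrt(13728)) = 118.
Baby table (9950^j mod 13729 for j=0..117):
  0:1  1:9950  2:2681  3:503  4:7494  5:3101  6:5887  7:7736
  8:8426  9:9426  10:5901  11:9746  12:4773  13:2739  14:985  15:11973
  16:4817  17:1211  18:9117  19:6647  20:5057  21:365  22:7294  23:3806
  24:5118  25:3239  26:6087  27:7031  28:9195  29:194  30:8240  31:12141
  32:1479  33:12291  34:11247  35:2571  36:4323  37:893  38:2687  39:5287
  40:9851  41:6119  42:9664  43:12613  44:2561  45:926  46:1541  47:11386
  48:12721  49:6299  50:2165  51:949  52:10727  53:4404  54:10561  55:184
  56:4843  57:12789  58:10178  59:5996  60:7695  61:12346  62:9337  63:12736
  64:4530  65:1193  66:8494  67:13305  68:9732  69:2763  70:6392  71:7672
  72:3160  73:2590  74:1167  75:10645  76:12244  77:10383  78:125  79:8140
  80:5629  81:7959  82:3178  83:3213  84:8238  85:5970  86:9846  87:11285
  88:9988  89:10098  90:6278  91:12879  92:13293  93:164  94:11778  95:356
  96:118  97:7135  98:591  99:4438  100:5636  101:8964  102:8216  103:6734
  104:5780  105:219  106:9868  107:10521  108:325  109:7435  110:6398  111:12456
  112:5517  113:5608  114:4944  115:1793  116:6379  117:1883
Giant step factor: 9950^(-118) ≡ 2963 (mod 13729).
Scan 8398·2963^i mod 13729 for i = 0, 1, …:
  i=0: 8398   i=1: 6326   i=2: 3853   i=3: 7640
  i=4: 11928   i=5: 4218   i=6: 4544   i=7: 9452
  i=8: 12845   i=9: 2947     …   i=54: 4281
  i=55: 12736
Match at i=55, j=63: k = 55·118 + 63 = 6553.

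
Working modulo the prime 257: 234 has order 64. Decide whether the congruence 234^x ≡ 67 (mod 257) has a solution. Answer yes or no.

yes

67 ∈ ⟨234⟩ iff 67^64 ≡ 1 (mod 257), since |⟨234⟩| = 64.
67^64 mod 257 = 1.
Since 1 = 1, 67 lies in the subgroup.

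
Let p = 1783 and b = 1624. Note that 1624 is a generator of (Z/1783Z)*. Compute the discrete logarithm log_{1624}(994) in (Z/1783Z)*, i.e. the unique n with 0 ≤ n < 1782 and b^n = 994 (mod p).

963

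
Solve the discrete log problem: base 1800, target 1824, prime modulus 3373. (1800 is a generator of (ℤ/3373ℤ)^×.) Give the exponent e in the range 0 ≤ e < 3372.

2414

Baby-step giant-step with m = ceil(sqrt(3372)) = 59.
Baby table (1800^j mod 3373 for j=0..58):
  0:1  1:1800  2:1920  3:2048  4:3084  5:2615  6:1665  7:1776
  8:2569  9:3190  10:1154  11:2805  12:2992  13:2292  14:421  15:2248
  16:2173  17:2093  18:3132  19:1317  20:2754  21:2263  22:2189  23:536
  24:122  25:355  26:1503  27:254  28:1845  29:1968  30:750  31:800
  32:3102  33:1285  34:2495  35:1537  36:740  37:3038  38:767  39:1043
  40:2012  41:2371  42:955  43:2143  44:2061  45:2873  46:591  47:1305
  48:1392  49:2834  50:1224  51:631  52:2472  53:613  54:429  55:3156
  56:668  57:1612  58:820
Giant step factor: 1800^(-59) ≡ 680 (mod 3373).
Scan 1824·680^i mod 3373 for i = 0, 1, …:
  i=0: 1824   i=1: 2429   i=2: 2323   i=3: 1076
  i=4: 3112   i=5: 1289   i=6: 2913   i=7: 889
  i=8: 753   i=9: 2717     …   i=39: 829
  i=40: 429
Match at i=40, j=54: e = 40·59 + 54 = 2414.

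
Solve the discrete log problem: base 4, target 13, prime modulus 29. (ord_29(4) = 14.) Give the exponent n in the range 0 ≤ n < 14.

Successive powers of 4 modulo 29:
  4^0=1  4^1=4  4^2=16  4^3=6  4^4=24  4^5=9
  4^6=7  4^7=28  4^8=25  4^9=13
So 4^9 ≡ 13 (mod 29), giving n = 9.

9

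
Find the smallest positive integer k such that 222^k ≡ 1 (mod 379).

63

The order of 222 must divide p − 1 = 378 = 2 · 3^3 · 7.
Divisors: 1, 2, 3, 6, 7, 9, 14, 18, 21, 27, 42, 54, 63, 126, 189, 378.
Check each in increasing order: 222^1 ≡ 222;  222^2 ≡ 14;  222^3 ≡ 76;  222^6 ≡ 91;  222^7 ≡ 115;  222^9 ≡ 94;  222^14 ≡ 339;  222^18 ≡ 119;  222^21 ≡ 327;  222^27 ≡ 195;  222^42 ≡ 51;  222^54 ≡ 125;  222^63 ≡ 1.
Smallest exponent giving 1 is 63.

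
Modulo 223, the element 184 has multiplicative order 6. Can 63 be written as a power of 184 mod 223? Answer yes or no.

no

⟨184⟩ has order 6; its elements mod 223 are {1, 39, 40, 183, 184, 222}.
63 is not in this set.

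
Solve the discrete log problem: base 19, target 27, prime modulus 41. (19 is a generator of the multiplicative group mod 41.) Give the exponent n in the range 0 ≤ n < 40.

5

Successive powers of 19 modulo 41:
  19^0=1  19^1=19  19^2=33  19^3=12  19^4=23  19^5=27
So 19^5 ≡ 27 (mod 41), giving n = 5.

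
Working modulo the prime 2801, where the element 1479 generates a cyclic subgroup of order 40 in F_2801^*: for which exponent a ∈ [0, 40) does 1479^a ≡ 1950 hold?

Successive powers of 1479 modulo 2801:
  1479^0=1  1479^1=1479  1479^2=2661  1479^3=214  1479^4=2794  1479^5=851
  1479^6=980  1479^7=1303  1479^8=49  1479^9=2446  1479^10=1543  1479^11=2083
  1479^12=2458  1479^13=2485  1479^14=403  1479^15=2225  1479^16=2401  1479^17=2212
  1479^18=2781  1479^19=1231  1479^20=2800  1479^21=1322  1479^22=140  1479^23=2587
  1479^24=7  1479^25=1950
So 1479^25 ≡ 1950 (mod 2801), giving a = 25.

25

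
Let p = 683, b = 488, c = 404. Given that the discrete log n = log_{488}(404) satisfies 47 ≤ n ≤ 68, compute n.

60

Compute 488^47 mod 683 = 486, then multiply by 488 repeatedly:
  488^47=486  488^48=167  488^49=219  488^50=324  488^51=339
  488^52=146  488^53=216  488^54=226  488^55=325  488^56=144
  488^57=606  488^58=672  488^59=96  488^60=404
Found 404 at exponent 60.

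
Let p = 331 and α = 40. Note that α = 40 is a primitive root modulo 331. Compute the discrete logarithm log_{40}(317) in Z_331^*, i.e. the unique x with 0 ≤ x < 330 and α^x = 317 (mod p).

113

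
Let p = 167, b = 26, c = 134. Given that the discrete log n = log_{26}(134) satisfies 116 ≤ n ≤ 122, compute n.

121

Compute 26^116 mod 167 = 89, then multiply by 26 repeatedly:
  26^116=89  26^117=143  26^118=44  26^119=142  26^120=18
  26^121=134
Found 134 at exponent 121.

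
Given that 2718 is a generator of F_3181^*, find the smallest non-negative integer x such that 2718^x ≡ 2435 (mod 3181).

2666

Baby-step giant-step with m = ceil(sqrt(3180)) = 57.
Baby table (2718^j mod 3181 for j=0..56):
  0:1  1:2718  2:1242  3:715  4:2960  5:531  6:2265  7:1035
  8:1126  9:346  10:2033  11:297  12:2453  13:3059  14:2409  15:1164
  16:1838  17:1514  18:2019  19:417  20:970  21:2592  22:2322  23:92
  24:1938  25:2929  26:2160  27:1935  28:1137  29:1615  30:2971  31:1800
  32:22  33:2538  34:1876  35:3006  36:1500  37:2139  38:2115  39:503
  40:2505  41:1250  42:192  43:172  44:3070  45:497  46:2102  47:160
  48:2264  49:1498  50:3065  51:2812  52:2254  53:2947  54:188  55:2024
  56:1283
Giant step factor: 2718^(-57) ≡ 35 (mod 3181).
Scan 2435·35^i mod 3181 for i = 0, 1, …:
  i=0: 2435   i=1: 2519   i=2: 2278   i=3: 205
  i=4: 813   i=5: 3007   i=6: 272   i=7: 3158
  i=8: 2376   i=9: 454     …   i=45: 1451
  i=46: 3070
Match at i=46, j=44: x = 46·57 + 44 = 2666.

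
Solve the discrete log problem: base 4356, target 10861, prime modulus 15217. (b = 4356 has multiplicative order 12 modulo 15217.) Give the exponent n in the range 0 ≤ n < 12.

7

Successive powers of 4356 modulo 15217:
  4356^0=1  4356^1=4356  4356^2=14354  4356^3=14588  4356^4=14353  4356^5=10232
  4356^6=15216  4356^7=10861
So 4356^7 ≡ 10861 (mod 15217), giving n = 7.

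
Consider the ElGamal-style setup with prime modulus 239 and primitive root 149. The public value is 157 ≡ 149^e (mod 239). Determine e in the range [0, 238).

Baby-step giant-step with m = ceil(sqrt(238)) = 16.
Baby table (149^j mod 239 for j=0..15):
  0:1  1:149  2:213  3:189  4:198  5:105  6:110  7:138
  8:8  9:236  10:31  11:78  12:150  13:123  14:163  15:148
Giant step factor: 149^(-16) ≡ 183 (mod 239).
Scan 157·183^i mod 239 for i = 0, 1, …:
  i=0: 157   i=1: 51   i=2: 12   i=3: 45
  i=4: 109   i=5: 110
Match at i=5, j=6: e = 5·16 + 6 = 86.

86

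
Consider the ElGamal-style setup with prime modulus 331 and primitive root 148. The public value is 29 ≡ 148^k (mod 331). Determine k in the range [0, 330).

211

Baby-step giant-step with m = ceil(sqrt(330)) = 19.
Baby table (148^j mod 331 for j=0..18):
  0:1  1:148  2:58  3:309  4:54  5:48  6:153  7:136
  8:268  9:275  10:318  11:62  12:239  13:286  14:291  15:38
  16:328  17:218  18:157
Giant step factor: 148^(-19) ≡ 326 (mod 331).
Scan 29·326^i mod 331 for i = 0, 1, …:
  i=0: 29   i=1: 186   i=2: 63   i=3: 16
  i=4: 251   i=5: 69   i=6: 317   i=7: 70
  i=8: 312   i=9: 95   i=10: 187   i=11: 58
Match at i=11, j=2: k = 11·19 + 2 = 211.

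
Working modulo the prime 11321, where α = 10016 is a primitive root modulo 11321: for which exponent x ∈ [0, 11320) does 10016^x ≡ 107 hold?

8846

Baby-step giant-step with m = ceil(sqrt(11320)) = 107.
Baby table (10016^j mod 11321 for j=0..106):
  0:1  1:10016  2:4875  3:527  4:2846  5:10579  6:6025  7:5470
  8:5201  9:5295  10:7156  11:1245  12:5499  13:1319  14:10818  15:11118
  16:4532  17:6623  18:6229  19:10954  20:3453  21:10914  22:10369  23:8371
  24:610  25:7741  26:7648  27:4482  28:3947  29:220  30:7246  31:8326
  32:2730  33:3465  34:6575  35:943  36:3374  37:799  38:10158  39:701
  40:2196  41:9754  42:7155  43:2550  44:624  45:792  46:7972  47:539
  48:9828  49:1153  50:1028  51:5659  52:7618  53:9669  54:4870  55:7052
  56:1113  57:7944  58:3116  59:9180  60:9039  61:587  62:3793  63:8733
  64:3682  65:6415  66:5965  67:4523  68:7047  69:7638  70:6211  71:481
  72:6271  73:1428  74:4425  75:10406  76:5370  77:11170  78:4598  79:11061
  80:10991  81:452  82:10153  83:7226  84:463  85:7119  86:4246  87:6260
  88:4462  89:7405  90:4609  91:8027  92:8011  93:6249  94:7496  95:10385
  96:10133  97:10684  98:4852  99:7900  100:3931  101:9779  102:8493  103:11215
  104:2478  105:4016  106:743
Giant step factor: 10016^(-107) ≡ 573 (mod 11321).
Scan 107·573^i mod 11321 for i = 0, 1, …:
  i=0: 107   i=1: 4706   i=2: 2140   i=3: 3552
  i=4: 8837   i=5: 3114   i=6: 6925   i=7: 5675
  i=8: 2648   i=9: 290     …   i=81: 8151
  i=82: 6271
Match at i=82, j=72: x = 82·107 + 72 = 8846.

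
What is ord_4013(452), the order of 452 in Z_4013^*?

4012

The order of 452 must divide p − 1 = 4012 = 2^2 · 17 · 59.
Divisors: 1, 2, 4, 17, 34, 59, 68, 118, 236, 1003, 2006, 4012.
Check each in increasing order: 452^1 ≡ 452;  452^2 ≡ 3654;  452^4 ≡ 465;  452^17 ≡ 1957;  452^34 ≡ 1447;  452^59 ≡ 1165;  452^68 ≡ 3036;  452^118 ≡ 831;  452^236 ≡ 325;  452^1003 ≡ 2783;  452^2006 ≡ 4012;  452^4012 ≡ 1.
Smallest exponent giving 1 is 4012.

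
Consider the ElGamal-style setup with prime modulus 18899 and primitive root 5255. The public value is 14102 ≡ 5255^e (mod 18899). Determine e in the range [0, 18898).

Baby-step giant-step with m = ceil(sqrt(18898)) = 138.
Baby table (5255^j mod 18899 for j=0..137):
  0:1  1:5255  2:3586  3:2127  4:8076  5:11125  6:7268  7:17360
  8:1327  9:18553  10:14973  11:6578  12:1119  13:2756  14:6146  15:17738
  16:3322  17:13333  18:6322  19:16567  20:10791  21:9705  22:10273  23:9071
  24:4827  25:3427  26:17037  27:4872  28:13114  29:8316  30:6092  31:17453
  32:17567  33:11869  34:4895  35:1686  36:15198  37:17215  38:14211  39:8856
  40:8942  41:7296  42:13308  43:7240  44:2513  45:14313  46:15694  47:15633
  48:16361  49:5504  50:8050  51:6788  52:8527  53:18755  54:18139  55:12788
  56:14995  57:8794  58:4415  59:11752  60:13727  61:16801  62:12026  63:17273
  64:16617  65:8955  66:15  67:3229  68:15992  69:13006  70:7746  71:15683
  72:14525  73:14713  74:1006  75:13709  76:16706  77:4175  78:16785  79:3542
  80:16594  81:1484  82:12032  83:11005  84:335  85:2818  86:10673  87:13282
  88:2903  89:3772  90:15708  91:13607  92:9868  93:16383  94:7720  95:11346
  96:15784  97:16108  98:17818  99:7944  100:16728  101:6391  102:1182  103:12538
  104:5276  105:547  106:1837  107:14945  108:10630  109:14105  110:18796  111:6806
  112:8622  113:7707  114:18627  115:6964  116:7356  117:7325  118:14511  119:16739
  120:7499  121:2830  122:17036  123:18516  124:9528  125:6189  126:16915  127:6328
  128:10299  129:13408  130:3568  131:2032  132:225  133:10637  134:13092  135:6100
  136:2796  137:8457
Giant step factor: 5255^(-138) ≡ 5055 (mod 18899).
Scan 14102·5055^i mod 18899 for i = 0, 1, …:
  i=0: 14102   i=1: 17481   i=2: 13630   i=3: 12795
  i=4: 6347   i=5: 12482   i=6: 11648   i=7: 10255
  i=8: 17967   i=9: 13490     …   i=126: 11581
  i=127: 11752
Match at i=127, j=59: e = 127·138 + 59 = 17585.

17585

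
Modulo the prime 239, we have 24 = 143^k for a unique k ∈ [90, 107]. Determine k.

102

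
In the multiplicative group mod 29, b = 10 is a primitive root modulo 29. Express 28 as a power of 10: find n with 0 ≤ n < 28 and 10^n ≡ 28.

Successive powers of 10 modulo 29:
  10^0=1  10^1=10  10^2=13  10^3=14  10^4=24  10^5=8
  10^6=22  10^7=17  10^8=25  10^9=18  10^10=6  10^11=2
  10^12=20  10^13=26  10^14=28
So 10^14 ≡ 28 (mod 29), giving n = 14.

14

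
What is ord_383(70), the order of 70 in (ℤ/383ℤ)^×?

The order of 70 must divide p − 1 = 382 = 2 · 191.
Divisors: 1, 2, 191, 382.
Check each in increasing order: 70^1 ≡ 70;  70^2 ≡ 304;  70^191 ≡ 382;  70^382 ≡ 1.
Smallest exponent giving 1 is 382.

382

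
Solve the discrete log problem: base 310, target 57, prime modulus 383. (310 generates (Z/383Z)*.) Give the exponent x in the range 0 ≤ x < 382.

352

Baby-step giant-step with m = ceil(sqrt(382)) = 20.
Baby table (310^j mod 383 for j=0..19):
  0:1  1:310  2:350  3:111  4:323  5:167  6:65  7:234
  8:153  9:321  10:313  11:131  12:12  13:273  14:370  15:183
  16:46  17:89  18:14  19:127
Giant step factor: 310^(-20) ≡ 223 (mod 383).
Scan 57·223^i mod 383 for i = 0, 1, …:
  i=0: 57   i=1: 72   i=2: 353   i=3: 204
  i=4: 298   i=5: 195   i=6: 206   i=7: 361
  i=8: 73   i=9: 193     …   i=16: 201
  i=17: 12
Match at i=17, j=12: x = 17·20 + 12 = 352.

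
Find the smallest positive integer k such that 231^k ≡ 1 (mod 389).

388

The order of 231 must divide p − 1 = 388 = 2^2 · 97.
Divisors: 1, 2, 4, 97, 194, 388.
Check each in increasing order: 231^1 ≡ 231;  231^2 ≡ 68;  231^4 ≡ 345;  231^97 ≡ 274;  231^194 ≡ 388;  231^388 ≡ 1.
Smallest exponent giving 1 is 388.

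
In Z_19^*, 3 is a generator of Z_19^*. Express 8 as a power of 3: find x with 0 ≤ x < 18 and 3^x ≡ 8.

3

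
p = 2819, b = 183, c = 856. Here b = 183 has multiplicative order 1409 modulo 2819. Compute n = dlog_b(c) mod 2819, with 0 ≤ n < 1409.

Baby-step giant-step with m = ceil(sqrt(1409)) = 38.
Baby table (183^j mod 2819 for j=0..37):
  0:1  1:183  2:2480  3:2800  4:2161  5:803  6:361  7:1226
  8:1657  9:1598  10:2077  11:2345  12:647  13:3  14:549  15:1802
  16:2762  17:845  18:2409  19:1083  20:859  21:2152  22:1975  23:593
  24:1397  25:1941  26:9  27:1647  28:2587  29:2648  30:2535  31:1589
  32:430  33:2577  34:818  35:287  36:1779  37:1372
Giant step factor: 183^(-38) ≡ 320 (mod 2819).
Scan 856·320^i mod 2819 for i = 0, 1, …:
  i=0: 856   i=1: 477   i=2: 414   i=3: 2806
  i=4: 1478   i=5: 2187   i=6: 728   i=7: 1802
Match at i=7, j=15: n = 7·38 + 15 = 281.

281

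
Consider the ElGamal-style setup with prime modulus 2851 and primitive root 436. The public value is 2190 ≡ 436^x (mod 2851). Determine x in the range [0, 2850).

88

Baby-step giant-step with m = ceil(sqrt(2850)) = 54.
Baby table (436^j mod 2851 for j=0..53):
  0:1  1:436  2:1930  3:435  4:1494  5:1356  6:1059  7:2713
  8:2554  9:1654  10:2692  11:1951  12:1038  13:2110  14:1938  15:1072
  16:2679  17:1985  18:1607  19:2157  20:2473  21:550  22:316  23:928
  24:2617  25:612  26:1689  27:846  28:1077  29:2008  30:231  31:931
  32:1074  33:700  34:143  35:2477  36:2294  37:2334  38:2668  39:40
  40:334  41:223  42:294  43:2740  44:71  45:2446  46:182  47:2375
  48:587  49:2193  50:1063  51:1606  52:1721  53:543
Giant step factor: 436^(-54) ≡ 595 (mod 2851).
Scan 2190·595^i mod 2851 for i = 0, 1, …:
  i=0: 2190   i=1: 143
Match at i=1, j=34: x = 1·54 + 34 = 88.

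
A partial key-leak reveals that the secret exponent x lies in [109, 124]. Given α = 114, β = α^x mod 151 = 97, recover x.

118

Compute 114^109 mod 151 = 140, then multiply by 114 repeatedly:
  114^109=140  114^110=105  114^111=41  114^112=144  114^113=108
  114^114=81  114^115=23  114^116=55  114^117=79  114^118=97
Found 97 at exponent 118.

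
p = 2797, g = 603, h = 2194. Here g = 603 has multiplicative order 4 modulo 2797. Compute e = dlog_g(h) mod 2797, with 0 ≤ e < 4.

Successive powers of 603 modulo 2797:
  603^0=1  603^1=603  603^2=2796  603^3=2194
So 603^3 ≡ 2194 (mod 2797), giving e = 3.

3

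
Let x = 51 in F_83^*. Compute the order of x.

The order of 51 must divide p − 1 = 82 = 2 · 41.
Divisors: 1, 2, 41, 82.
Check each in increasing order: 51^1 ≡ 51;  51^2 ≡ 28;  51^41 ≡ 1.
Smallest exponent giving 1 is 41.

41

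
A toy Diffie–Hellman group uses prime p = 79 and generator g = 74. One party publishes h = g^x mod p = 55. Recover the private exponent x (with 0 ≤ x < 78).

Successive powers of 74 modulo 79:
  74^0=1  74^1=74  74^2=25  74^3=33  74^4=72  74^5=35
  74^6=62  74^7=6  74^8=49  74^9=71  74^10=40  74^11=37
  74^12=52  74^13=56  74^14=36  74^15=57  74^16=31  74^17=3
  74^18=64  74^19=75  74^20=20  74^21=58  74^22=26  74^23=28
  74^24=18  74^25=68  74^26=55
So 74^26 ≡ 55 (mod 79), giving x = 26.

26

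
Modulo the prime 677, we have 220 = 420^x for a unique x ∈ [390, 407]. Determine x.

390

Compute 420^390 mod 677 = 220, then multiply by 420 repeatedly:
  420^390=220
Found 220 at exponent 390.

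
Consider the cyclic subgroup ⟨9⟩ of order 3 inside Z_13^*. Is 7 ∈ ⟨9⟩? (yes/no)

no

⟨9⟩ has order 3; its elements mod 13 are {1, 3, 9}.
7 is not in this set.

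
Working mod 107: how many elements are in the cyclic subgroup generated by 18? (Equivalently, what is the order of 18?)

106

The order of 18 must divide p − 1 = 106 = 2 · 53.
Divisors: 1, 2, 53, 106.
Check each in increasing order: 18^1 ≡ 18;  18^2 ≡ 3;  18^53 ≡ 106;  18^106 ≡ 1.
Smallest exponent giving 1 is 106.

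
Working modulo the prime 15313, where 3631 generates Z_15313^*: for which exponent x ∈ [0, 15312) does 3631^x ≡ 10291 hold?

12663

Baby-step giant-step with m = ceil(sqrt(15312)) = 124.
Baby table (3631^j mod 15313 for j=0..123):
  0:1  1:3631  2:14981  3:4235  4:3033  5:2776  6:3702  7:12461
  8:11289  9:12771  10:3737  11:1729  12:14982  13:7866  14:2701  15:7011
  16:6735  17:15237  18:14991  19:9919  20:15026  21:14500  22:3406  23:9595
  24:2370  25:14877  26:9436  27:6935  28:6413  29:9843  30:14704  31:9106
  32:3119  33:8782  34:5776  35:9159  36:11806  37:6499  38:536  39:1465
  40:5804  41:3636  42:2510  43:2575  44:8895  45:2628  46:2269  47:345
  48:12342  49:7964  50:6340  51:5101  52:8314  53:6211  54:11405  55:5203
  56:11164  57:2973  58:14611  59:8309  60:3369  61:13065  62:14654  63:11312
  64:4406  65:11414  66:7256  67:8176  68:10462  69:11282  70:2667  71:6061
  72:2710  73:9064  74:3747  75:7413  76:11662  77:4277  78:2405  79:4145
  80:13129  81:2030  82:5377  83:15125  84:6457  85:1164  86:96  87:11690
  88:14067  89:8422  90:221  91:6175  92:3193  93:1842  94:11834  95:976
  96:6553  97:12854  98:14163  99:4799  100:14288  101:14597  102:3414  103:8017
  104:15027  105:2818  106:3074  107:13830  108:5403  109:2340  110:13138  111:4083
  112:2389  113:7301  114:3128  115:10835  116:2788  117:1335  118:8477  119:857
  120:3228  121:6423  122:214  123:11384
Giant step factor: 3631^(-124) ≡ 13470 (mod 15313).
Scan 10291·13470^i mod 15313 for i = 0, 1, …:
  i=0: 10291   i=1: 6494   i=2: 6324   i=3: 13374
  i=4: 5648   i=5: 3576   i=6: 9335   i=7: 7407
  i=8: 8095   i=9: 11090     …   i=101: 14362
  i=102: 7011
Match at i=102, j=15: x = 102·124 + 15 = 12663.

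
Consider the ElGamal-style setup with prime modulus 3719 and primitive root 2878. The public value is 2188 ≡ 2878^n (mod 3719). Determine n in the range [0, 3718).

2370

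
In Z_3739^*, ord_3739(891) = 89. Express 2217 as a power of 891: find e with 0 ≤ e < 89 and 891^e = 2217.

Baby-step giant-step with m = ceil(sqrt(89)) = 10.
Baby table (891^j mod 3739 for j=0..9):
  0:1  1:891  2:1213  3:212  4:1942  5:2904  6:76  7:414
  8:2452  9:1156
Giant step factor: 891^(-10) ≡ 1860 (mod 3739).
Scan 2217·1860^i mod 3739 for i = 0, 1, …:
  i=0: 2217   i=1: 3242   i=2: 2852   i=3: 2818
  i=4: 3141   i=5: 1942
Match at i=5, j=4: e = 5·10 + 4 = 54.

54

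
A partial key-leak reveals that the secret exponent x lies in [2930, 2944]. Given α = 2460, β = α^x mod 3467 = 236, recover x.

2935

Compute 2460^2930 mod 3467 = 2850, then multiply by 2460 repeatedly:
  2460^2930=2850  2460^2931=726  2460^2932=455  2460^2933=2926  2460^2934=468
  2460^2935=236
Found 236 at exponent 2935.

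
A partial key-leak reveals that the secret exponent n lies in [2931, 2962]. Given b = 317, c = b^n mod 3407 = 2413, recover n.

2959

Compute 317^2931 mod 3407 = 1931, then multiply by 317 repeatedly:
  317^2931=1931  317^2932=2274  317^2933=1981  317^2934=1089  317^2935=1106
  317^2936=3088  317^2937=1087  317^2938=472  317^2939=3123  317^2940=1961
  317^2941=1563  317^2942=1456  317^2943=1607  317^2944=1776  317^2945=837
  317^2946=2990  317^2947=684  317^2948=2187  317^2949=1658  317^2950=908
  317^2951=1648  317^2952=1145  317^2953=1823  317^2954=2108  317^2955=464
  317^2956=587  317^2957=2101  317^2958=1652  317^2959=2413
Found 2413 at exponent 2959.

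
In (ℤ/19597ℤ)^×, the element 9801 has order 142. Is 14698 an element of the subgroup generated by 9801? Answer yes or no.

no

14698 ∈ ⟨9801⟩ iff 14698^142 ≡ 1 (mod 19597), since |⟨9801⟩| = 142.
14698^142 mod 19597 = 6075.
Since 6075 ≠ 1, 14698 does not lie in the subgroup.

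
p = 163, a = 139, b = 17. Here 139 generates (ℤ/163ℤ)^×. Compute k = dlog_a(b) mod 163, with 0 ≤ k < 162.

87

Baby-step giant-step with m = ceil(sqrt(162)) = 13.
Baby table (139^j mod 163 for j=0..12):
  0:1  1:139  2:87  3:31  4:71  5:89  6:146  7:82
  8:151  9:125  10:97  11:117  12:126
Giant step factor: 139^(-13) ≡ 67 (mod 163).
Scan 17·67^i mod 163 for i = 0, 1, …:
  i=0: 17   i=1: 161   i=2: 29   i=3: 150
  i=4: 107   i=5: 160   i=6: 125
Match at i=6, j=9: k = 6·13 + 9 = 87.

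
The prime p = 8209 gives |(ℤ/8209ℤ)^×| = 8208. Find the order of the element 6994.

The order of 6994 must divide p − 1 = 8208 = 2^4 · 3^3 · 19.
Divisors: 1, 2, 3, 4, 6, 8, 9, 12, 16, 18, 19, 24, 27, 36, 38, 48, 54, 57, 72, 76, 108, 114, 144, 152, 171, 216, 228, 304, 342, 432, 456, 513, 684, 912, 1026, 1368, 2052, 2736, 4104, 8208.
Check each in increasing order: 6994^1 ≡ 6994;  6994^2 ≡ 6814;  6994^3 ≡ 3871;  6994^4 ≡ 492;  6994^6 ≡ 3216;  6994^8 ≡ 4003;  6994^9 ≡ 4292;  6994^12 ≡ 7525;  6994^16 ≡ 41;  6994^18 ≡ 268;  6994^19 ≡ 2740;  6994^24 ≡ 8152;  6994^27 ≡ 996;  6994^36 ≡ 6152;  6994^38 ≡ 4574;  6994^48 ≡ 3249;  6994^54 ≡ 6936;  6994^57 ≡ 5826;  6994^72 ≡ 3614;  6994^76 ≡ 4944;  6994^108 ≡ 3356;  6994^114 ≡ 6270;  6994^144 ≡ 477;  6994^152 ≡ 4943;  6994^171 ≡ 7179;  6994^216 ≡ 8197;  6994^228 ≡ 8208;  6994^304 ≡ 3265;  6994^342 ≡ 1939;  6994^432 ≡ 144;  6994^456 ≡ 1.
Smallest exponent giving 1 is 456.

456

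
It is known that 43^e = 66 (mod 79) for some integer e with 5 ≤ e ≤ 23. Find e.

19

Compute 43^5 mod 79 = 29, then multiply by 43 repeatedly:
  43^5=29  43^6=62  43^7=59  43^8=9  43^9=71
  43^10=51  43^11=60  43^12=52  43^13=24  43^14=5
  43^15=57  43^16=2  43^17=7  43^18=64  43^19=66
Found 66 at exponent 19.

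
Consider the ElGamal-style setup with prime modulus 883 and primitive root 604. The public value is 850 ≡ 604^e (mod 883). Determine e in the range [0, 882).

Baby-step giant-step with m = ceil(sqrt(882)) = 30.
Baby table (604^j mod 883 for j=0..29):
  0:1  1:604  2:137  3:629  4:226  5:522  6:57  7:874
  8:745  9:533  10:520  11:615  12:600  13:370  14:81  15:359
  16:501  17:618  18:646  19:781  20:202  21:154  22:301  23:789
  24:619  25:367  26:35  27:831  28:380  29:823
Giant step factor: 604^(-30) ≡ 525 (mod 883).
Scan 850·525^i mod 883 for i = 0, 1, …:
  i=0: 850   i=1: 335   i=2: 158   i=3: 831
Match at i=3, j=27: e = 3·30 + 27 = 117.

117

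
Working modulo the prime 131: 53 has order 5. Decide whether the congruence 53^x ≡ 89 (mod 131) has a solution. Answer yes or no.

yes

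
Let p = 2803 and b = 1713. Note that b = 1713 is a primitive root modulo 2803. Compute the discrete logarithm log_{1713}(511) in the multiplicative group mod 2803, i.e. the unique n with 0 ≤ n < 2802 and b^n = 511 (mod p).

Baby-step giant-step with m = ceil(sqrt(2802)) = 53.
Baby table (1713^j mod 2803 for j=0..52):
  0:1  1:1713  2:2431  3:1848  4:1037  5:2082  6:1050  7:1927
  8:1820  9:724  10:1286  11:2563  12:921  13:2387  14:2157  15:587
  16:2057  17:270  18:15  19:468  20:26  21:2493  22:1540  23:397
  24:1735  25:875  26:2073  27:2451  28:2472  29:2006  30:2603  31:2169
  32:1522  33:396  34:22  35:1247  36:225  37:1414  38:390  39:956
  40:676  41:349  42:798  43:1913  44:262  45:326  46:641  47:2060
  48:2606  49:1702  50:406  51:334  52:330
Giant step factor: 1713^(-53) ≡ 1478 (mod 2803).
Scan 511·1478^i mod 2803 for i = 0, 1, …:
  i=0: 511   i=1: 1251   i=2: 1801   i=3: 1831
  i=4: 1323   i=5: 1703   i=6: 2743   i=7: 1016
  i=8: 2043   i=9: 723     …   i=18: 1566
  i=19: 2073
Match at i=19, j=26: n = 19·53 + 26 = 1033.

1033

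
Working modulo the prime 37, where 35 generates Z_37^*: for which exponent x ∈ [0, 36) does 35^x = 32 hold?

Successive powers of 35 modulo 37:
  35^0=1  35^1=35  35^2=4  35^3=29  35^4=16  35^5=5
  35^6=27  35^7=20  35^8=34  35^9=6  35^10=25  35^11=24
  35^12=26  35^13=22  35^14=30  35^15=14  35^16=9  35^17=19
  35^18=36  35^19=2  35^20=33  35^21=8  35^22=21  35^23=32
So 35^23 ≡ 32 (mod 37), giving x = 23.

23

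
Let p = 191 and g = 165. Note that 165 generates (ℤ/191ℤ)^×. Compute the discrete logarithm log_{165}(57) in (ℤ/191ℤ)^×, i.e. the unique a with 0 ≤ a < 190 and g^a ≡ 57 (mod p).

Baby-step giant-step with m = ceil(sqrt(190)) = 14.
Baby table (165^j mod 191 for j=0..13):
  0:1  1:165  2:103  3:187  4:104  5:161  6:16  7:157
  8:120  9:127  10:136  11:93  12:65  13:29
Giant step factor: 165^(-14) ≡ 172 (mod 191).
Scan 57·172^i mod 191 for i = 0, 1, …:
  i=0: 57   i=1: 63   i=2: 140   i=3: 14
  i=4: 116   i=5: 88   i=6: 47   i=7: 62
  i=8: 159   i=9: 35   i=10: 99   i=11: 29
Match at i=11, j=13: a = 11·14 + 13 = 167.

167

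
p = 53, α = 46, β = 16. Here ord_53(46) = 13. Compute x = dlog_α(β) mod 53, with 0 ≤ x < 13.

4

Successive powers of 46 modulo 53:
  46^0=1  46^1=46  46^2=49  46^3=28  46^4=16
So 46^4 ≡ 16 (mod 53), giving x = 4.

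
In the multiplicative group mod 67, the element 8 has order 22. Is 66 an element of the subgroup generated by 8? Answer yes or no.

66 ∈ ⟨8⟩ iff 66^22 ≡ 1 (mod 67), since |⟨8⟩| = 22.
66^22 mod 67 = 1.
Since 1 = 1, 66 lies in the subgroup.

yes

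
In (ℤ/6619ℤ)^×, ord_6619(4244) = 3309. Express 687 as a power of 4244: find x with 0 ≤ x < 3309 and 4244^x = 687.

Baby-step giant-step with m = ceil(sqrt(3309)) = 58.
Baby table (4244^j mod 6619 for j=0..57):
  0:1  1:4244  2:1237  3:961  4:1180  5:3956  6:3480  7:2131
  8:2410  9:1685  10:2620  11:5979  12:4249  13:2600  14:527  15:5985
  16:3237  17:3403  18:6293  19:6446  20:497  21:4426  22:5841  23:1049
  24:3988  25:289  26:2001  27:67  28:6350  29:3451  30:4816  31:6251
  32:292  33:1495  34:3778  35:2614  36:372  37:3446  38:3453  39:66
  40:2106  41:2214  42:3855  43:5071  44:2955  45:4634  46:1647  47:204
  48:5306  49:826  50:4093  51:2436  52:6125  53:1687  54:4489  55:1834
  56:6171  57:4960
Giant step factor: 4244^(-58) ≡ 731 (mod 6619).
Scan 687·731^i mod 6619 for i = 0, 1, …:
  i=0: 687   i=1: 5772   i=2: 3029   i=3: 3453
Match at i=3, j=38: x = 3·58 + 38 = 212.

212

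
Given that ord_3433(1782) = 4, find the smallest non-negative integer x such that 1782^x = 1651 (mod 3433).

3

Successive powers of 1782 modulo 3433:
  1782^0=1  1782^1=1782  1782^2=3432  1782^3=1651
So 1782^3 ≡ 1651 (mod 3433), giving x = 3.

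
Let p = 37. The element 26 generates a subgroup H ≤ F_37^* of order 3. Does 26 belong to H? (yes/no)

yes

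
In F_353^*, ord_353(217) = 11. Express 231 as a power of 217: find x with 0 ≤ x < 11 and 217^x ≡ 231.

Successive powers of 217 modulo 353:
  217^0=1  217^1=217  217^2=140  217^3=22  217^4=185  217^5=256
  217^6=131  217^7=187  217^8=337  217^9=58  217^10=231
So 217^10 ≡ 231 (mod 353), giving x = 10.

10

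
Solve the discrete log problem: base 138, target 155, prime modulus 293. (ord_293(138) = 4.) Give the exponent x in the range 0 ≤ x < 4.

Successive powers of 138 modulo 293:
  138^0=1  138^1=138  138^2=292  138^3=155
So 138^3 ≡ 155 (mod 293), giving x = 3.

3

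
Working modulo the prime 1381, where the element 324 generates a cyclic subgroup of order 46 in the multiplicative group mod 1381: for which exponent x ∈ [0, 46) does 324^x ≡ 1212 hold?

17

Baby-step giant-step with m = ceil(sqrt(46)) = 7.
Baby table (324^j mod 1381 for j=0..6):
  0:1  1:324  2:20  3:956  4:400  5:1167  6:1095
Giant step factor: 324^(-7) ≡ 252 (mod 1381).
Scan 1212·252^i mod 1381 for i = 0, 1, …:
  i=0: 1212   i=1: 223   i=2: 956
Match at i=2, j=3: x = 2·7 + 3 = 17.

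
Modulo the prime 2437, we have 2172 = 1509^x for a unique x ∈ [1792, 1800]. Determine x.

1799

Compute 1509^1792 mod 2437 = 2208, then multiply by 1509 repeatedly:
  1509^1792=2208  1509^1793=493  1509^1794=652  1509^1795=1757  1509^1796=2294
  1509^1797=1106  1509^1798=2046  1509^1799=2172
Found 2172 at exponent 1799.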